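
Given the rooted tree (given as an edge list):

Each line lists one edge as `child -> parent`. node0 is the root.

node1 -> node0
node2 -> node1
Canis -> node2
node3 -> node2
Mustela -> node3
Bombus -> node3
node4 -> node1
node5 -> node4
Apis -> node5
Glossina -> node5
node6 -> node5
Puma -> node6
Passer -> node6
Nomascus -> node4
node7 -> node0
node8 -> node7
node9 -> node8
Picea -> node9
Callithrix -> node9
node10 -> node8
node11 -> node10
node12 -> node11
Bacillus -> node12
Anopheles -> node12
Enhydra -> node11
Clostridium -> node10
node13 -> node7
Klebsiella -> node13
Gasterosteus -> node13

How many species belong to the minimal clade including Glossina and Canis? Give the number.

The MRCA of Glossina and Canis is the node subtending ((Canis,(Mustela,Bombus)),((Apis,Glossina,(Puma,Passer)),Nomascus)).
That clade contains 8 terminal taxa: Apis, Bombus, Canis, Glossina, Mustela, Nomascus, Passer, Puma.

8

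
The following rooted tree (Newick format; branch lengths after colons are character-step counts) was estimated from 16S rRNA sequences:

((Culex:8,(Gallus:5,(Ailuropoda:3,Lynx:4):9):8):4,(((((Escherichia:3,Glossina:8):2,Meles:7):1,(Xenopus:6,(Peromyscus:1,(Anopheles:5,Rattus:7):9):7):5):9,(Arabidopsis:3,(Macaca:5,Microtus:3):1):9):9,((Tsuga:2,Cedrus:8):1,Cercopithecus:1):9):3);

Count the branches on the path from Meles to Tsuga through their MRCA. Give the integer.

7

The MRCA of Meles and Tsuga is the node subtending (((((Escherichia,Glossina),Meles),(Xenopus,(Peromyscus,(Anopheles,Rattus)))),(Arabidopsis,(Macaca,Microtus))),((Tsuga,Cedrus),Cercopithecus)).
From Meles up to that node: 4 branches. From Tsuga up to the same node: 3 branches. Total: 4 + 3 = 7.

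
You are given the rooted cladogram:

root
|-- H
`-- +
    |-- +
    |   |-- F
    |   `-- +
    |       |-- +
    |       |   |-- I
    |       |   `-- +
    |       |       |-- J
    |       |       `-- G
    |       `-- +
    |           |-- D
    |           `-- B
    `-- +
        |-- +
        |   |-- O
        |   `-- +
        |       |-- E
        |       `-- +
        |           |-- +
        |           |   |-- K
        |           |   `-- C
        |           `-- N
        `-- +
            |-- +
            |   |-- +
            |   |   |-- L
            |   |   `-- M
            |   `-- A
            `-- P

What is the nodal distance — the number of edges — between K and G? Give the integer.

The MRCA of K and G is the node subtending ((F,((I,(J,G)),(D,B))),((O,(E,((K,C),N))),(((L,M),A),P))).
From K up to that node: 6 branches. From G up to the same node: 5 branches. Total: 6 + 5 = 11.

11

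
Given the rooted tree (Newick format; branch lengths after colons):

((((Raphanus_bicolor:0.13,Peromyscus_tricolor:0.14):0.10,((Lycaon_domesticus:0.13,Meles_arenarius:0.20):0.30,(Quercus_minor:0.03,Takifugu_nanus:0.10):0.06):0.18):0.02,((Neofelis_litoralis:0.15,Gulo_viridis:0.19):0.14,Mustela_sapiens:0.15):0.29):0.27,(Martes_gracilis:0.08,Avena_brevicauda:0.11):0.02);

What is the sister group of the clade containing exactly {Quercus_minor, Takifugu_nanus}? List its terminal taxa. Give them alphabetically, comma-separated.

The clade containing exactly {Quercus_minor, Takifugu_nanus} attaches to the tree at the node subtending ((Lycaon_domesticus,Meles_arenarius),(Quercus_minor,Takifugu_nanus)).
The other lineage descending from that same node — the sister group — is (Lycaon_domesticus,Meles_arenarius); its 2 tips in alphabetical order are the answer.

Lycaon_domesticus, Meles_arenarius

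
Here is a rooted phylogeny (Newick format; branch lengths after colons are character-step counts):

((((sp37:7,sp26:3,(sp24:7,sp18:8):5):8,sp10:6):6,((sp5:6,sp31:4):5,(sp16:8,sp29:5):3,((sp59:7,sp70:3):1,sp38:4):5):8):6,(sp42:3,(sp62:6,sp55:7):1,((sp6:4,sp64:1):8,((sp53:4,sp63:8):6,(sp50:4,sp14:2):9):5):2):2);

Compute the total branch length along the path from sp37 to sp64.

40

The path runs sp37 → … → MRCA → … → sp64; the MRCA is the root of the tree.
Branch lengths along that path: 7 + 8 + 6 + 6 + 2 + 2 + 8 + 1 = 40.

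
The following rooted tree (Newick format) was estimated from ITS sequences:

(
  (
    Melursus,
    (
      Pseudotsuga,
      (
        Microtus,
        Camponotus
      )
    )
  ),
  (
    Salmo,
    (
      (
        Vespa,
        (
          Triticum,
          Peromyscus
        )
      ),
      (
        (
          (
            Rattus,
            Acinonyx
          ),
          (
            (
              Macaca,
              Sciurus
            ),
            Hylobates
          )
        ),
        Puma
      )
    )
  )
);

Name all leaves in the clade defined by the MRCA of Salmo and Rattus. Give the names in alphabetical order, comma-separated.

Acinonyx, Hylobates, Macaca, Peromyscus, Puma, Rattus, Salmo, Sciurus, Triticum, Vespa

Tracing Salmo: it sits inside (Salmo,((Vespa,(Triticum,Peromyscus)),(((Rattus,Acinonyx),((Macaca,Sciurus),Hylobates)),Puma))).
Tracing Rattus: it sits inside (Rattus,Acinonyx).
The smallest clade enclosing both is (Salmo,((Vespa,(Triticum,Peromyscus)),(((Rattus,Acinonyx),((Macaca,Sciurus),Hylobates)),Puma))); the answer is its 10 terminal taxa in alphabetical order.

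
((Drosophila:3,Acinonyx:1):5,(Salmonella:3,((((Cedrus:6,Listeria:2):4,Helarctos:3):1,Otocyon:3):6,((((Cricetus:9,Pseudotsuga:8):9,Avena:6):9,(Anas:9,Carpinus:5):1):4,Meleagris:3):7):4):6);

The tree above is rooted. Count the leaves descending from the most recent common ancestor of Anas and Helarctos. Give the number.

The MRCA of Anas and Helarctos is the node subtending ((((Cedrus,Listeria),Helarctos),Otocyon),((((Cricetus,Pseudotsuga),Avena),(Anas,Carpinus)),Meleagris)).
That clade contains 10 terminal taxa: Anas, Avena, Carpinus, Cedrus, Cricetus, Helarctos, Listeria, Meleagris, Otocyon, Pseudotsuga.

10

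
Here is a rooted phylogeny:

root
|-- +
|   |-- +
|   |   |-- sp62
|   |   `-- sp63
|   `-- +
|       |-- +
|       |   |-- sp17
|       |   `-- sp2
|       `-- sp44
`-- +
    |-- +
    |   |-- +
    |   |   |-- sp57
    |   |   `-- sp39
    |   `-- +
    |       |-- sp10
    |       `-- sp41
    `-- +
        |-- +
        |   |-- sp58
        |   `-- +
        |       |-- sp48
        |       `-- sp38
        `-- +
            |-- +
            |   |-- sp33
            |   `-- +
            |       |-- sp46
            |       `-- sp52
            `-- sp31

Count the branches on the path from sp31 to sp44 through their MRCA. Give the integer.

The MRCA of sp31 and sp44 is the root of the tree.
From sp31 up to that node: 4 branches. From sp44 up to the same node: 3 branches. Total: 4 + 3 = 7.

7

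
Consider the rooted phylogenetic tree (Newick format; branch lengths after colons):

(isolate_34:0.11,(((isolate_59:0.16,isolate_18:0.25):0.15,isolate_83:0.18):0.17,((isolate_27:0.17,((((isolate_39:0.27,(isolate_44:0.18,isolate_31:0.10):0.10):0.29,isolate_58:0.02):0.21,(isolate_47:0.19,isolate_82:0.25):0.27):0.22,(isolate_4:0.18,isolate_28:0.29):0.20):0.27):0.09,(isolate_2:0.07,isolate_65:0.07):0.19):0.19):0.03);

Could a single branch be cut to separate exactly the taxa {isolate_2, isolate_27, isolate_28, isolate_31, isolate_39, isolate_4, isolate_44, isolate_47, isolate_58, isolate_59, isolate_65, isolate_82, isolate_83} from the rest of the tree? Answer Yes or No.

The MRCA of the listed taxa subtends (((isolate_59,isolate_18),isolate_83),((isolate_27,((((isolate_39,(isolate_44,isolate_31)),isolate_58),(isolate_47,isolate_82)),(isolate_4,isolate_28))),(isolate_2,isolate_65))).
That clade also contains isolate_18, which is not in the proposed group, so the group is not monophyletic.

No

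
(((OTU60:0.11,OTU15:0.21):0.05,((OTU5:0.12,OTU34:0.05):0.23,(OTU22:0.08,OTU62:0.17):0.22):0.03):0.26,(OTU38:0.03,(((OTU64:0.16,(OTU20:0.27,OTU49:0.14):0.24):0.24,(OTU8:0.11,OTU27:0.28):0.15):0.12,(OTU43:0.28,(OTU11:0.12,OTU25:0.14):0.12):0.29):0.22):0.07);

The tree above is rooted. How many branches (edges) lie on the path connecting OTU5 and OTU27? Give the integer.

The MRCA of OTU5 and OTU27 is the root of the tree.
From OTU5 up to that node: 4 branches. From OTU27 up to the same node: 5 branches. Total: 4 + 5 = 9.

9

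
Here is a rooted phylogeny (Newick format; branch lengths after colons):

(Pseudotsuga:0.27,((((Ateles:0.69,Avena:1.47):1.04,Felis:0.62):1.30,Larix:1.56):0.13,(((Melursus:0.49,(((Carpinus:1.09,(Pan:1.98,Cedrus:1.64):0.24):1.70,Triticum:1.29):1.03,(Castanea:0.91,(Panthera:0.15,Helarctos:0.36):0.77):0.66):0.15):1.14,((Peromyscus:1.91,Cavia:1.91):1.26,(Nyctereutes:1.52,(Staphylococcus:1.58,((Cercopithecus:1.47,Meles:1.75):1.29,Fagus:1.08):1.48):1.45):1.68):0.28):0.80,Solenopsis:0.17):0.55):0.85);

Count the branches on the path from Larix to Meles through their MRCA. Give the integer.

10

The MRCA of Larix and Meles is the node subtending ((((Ateles,Avena),Felis),Larix),(((Melursus,(((Carpinus,(Pan,Cedrus)),Triticum),(Castanea,(Panthera,Helarctos)))),((Peromyscus,Cavia),(Nyctereutes,(Staphylococcus,((Cercopithecus,Meles),Fagus))))),Solenopsis)).
From Larix up to that node: 2 branches. From Meles up to the same node: 8 branches. Total: 2 + 8 = 10.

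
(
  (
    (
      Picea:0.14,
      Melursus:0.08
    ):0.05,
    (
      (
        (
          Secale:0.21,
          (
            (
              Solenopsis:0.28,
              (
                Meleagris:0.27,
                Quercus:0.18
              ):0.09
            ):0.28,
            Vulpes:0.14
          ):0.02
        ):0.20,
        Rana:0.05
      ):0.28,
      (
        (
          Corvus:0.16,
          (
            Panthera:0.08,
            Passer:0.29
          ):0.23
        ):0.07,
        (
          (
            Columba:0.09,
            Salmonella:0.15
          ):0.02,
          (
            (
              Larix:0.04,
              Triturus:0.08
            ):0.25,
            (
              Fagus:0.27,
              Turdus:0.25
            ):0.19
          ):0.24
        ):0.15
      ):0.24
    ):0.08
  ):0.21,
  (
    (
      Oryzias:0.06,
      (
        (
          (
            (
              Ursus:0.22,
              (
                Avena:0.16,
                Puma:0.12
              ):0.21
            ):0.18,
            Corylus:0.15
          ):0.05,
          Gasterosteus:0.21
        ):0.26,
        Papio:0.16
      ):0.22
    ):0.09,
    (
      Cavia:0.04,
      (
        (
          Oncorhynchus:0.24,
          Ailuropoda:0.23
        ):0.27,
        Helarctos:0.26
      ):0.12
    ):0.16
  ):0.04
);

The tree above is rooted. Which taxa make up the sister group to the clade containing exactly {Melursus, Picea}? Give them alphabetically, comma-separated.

The clade containing exactly {Melursus, Picea} attaches to the tree at the node subtending ((Picea,Melursus),(((Secale,((Solenopsis,(Meleagris,Quercus)),Vulpes)),Rana),((Corvus,(Panthera,Passer)),((Columba,Salmonella),((Larix,Triturus),(Fagus,Turdus)))))).
The other lineage descending from that same node — the sister group — is (((Secale,((Solenopsis,(Meleagris,Quercus)),Vulpes)),Rana),((Corvus,(Panthera,Passer)),((Columba,Salmonella),((Larix,Triturus),(Fagus,Turdus))))); its 15 tips in alphabetical order are the answer.

Columba, Corvus, Fagus, Larix, Meleagris, Panthera, Passer, Quercus, Rana, Salmonella, Secale, Solenopsis, Triturus, Turdus, Vulpes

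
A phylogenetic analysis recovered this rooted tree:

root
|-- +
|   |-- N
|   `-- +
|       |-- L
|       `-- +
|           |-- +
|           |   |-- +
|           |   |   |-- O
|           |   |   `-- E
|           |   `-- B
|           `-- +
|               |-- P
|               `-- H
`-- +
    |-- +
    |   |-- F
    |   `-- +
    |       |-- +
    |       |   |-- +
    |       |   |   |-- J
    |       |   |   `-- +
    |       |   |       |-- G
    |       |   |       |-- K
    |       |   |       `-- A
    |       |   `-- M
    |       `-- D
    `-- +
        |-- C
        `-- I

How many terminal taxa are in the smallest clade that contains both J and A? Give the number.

4

The MRCA of J and A is the node subtending (J,(G,K,A)).
That clade contains 4 terminal taxa: A, G, J, K.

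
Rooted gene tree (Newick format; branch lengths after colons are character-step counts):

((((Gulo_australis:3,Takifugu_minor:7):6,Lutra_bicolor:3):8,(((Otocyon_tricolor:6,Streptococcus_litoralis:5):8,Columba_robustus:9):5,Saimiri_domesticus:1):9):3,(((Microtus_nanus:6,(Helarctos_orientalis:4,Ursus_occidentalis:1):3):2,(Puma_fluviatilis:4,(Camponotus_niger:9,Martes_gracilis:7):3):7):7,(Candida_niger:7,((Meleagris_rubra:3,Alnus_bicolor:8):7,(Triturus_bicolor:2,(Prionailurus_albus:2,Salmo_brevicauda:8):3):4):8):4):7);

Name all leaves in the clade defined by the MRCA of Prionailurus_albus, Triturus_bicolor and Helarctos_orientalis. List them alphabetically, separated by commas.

Tracing Prionailurus_albus: it sits inside (Prionailurus_albus,Salmo_brevicauda).
Tracing Triturus_bicolor: it sits inside (Triturus_bicolor,(Prionailurus_albus,Salmo_brevicauda)).
Tracing Helarctos_orientalis: it sits inside (Helarctos_orientalis,Ursus_occidentalis).
The smallest clade enclosing all 3 is (((Microtus_nanus,(Helarctos_orientalis,Ursus_occidentalis)),(Puma_fluviatilis,(Camponotus_niger,Martes_gracilis))),(Candida_niger,((Meleagris_rubra,Alnus_bicolor),(Triturus_bicolor,(Prionailurus_albus,Salmo_brevicauda))))); the answer is its 12 terminal taxa in alphabetical order.

Alnus_bicolor, Camponotus_niger, Candida_niger, Helarctos_orientalis, Martes_gracilis, Meleagris_rubra, Microtus_nanus, Prionailurus_albus, Puma_fluviatilis, Salmo_brevicauda, Triturus_bicolor, Ursus_occidentalis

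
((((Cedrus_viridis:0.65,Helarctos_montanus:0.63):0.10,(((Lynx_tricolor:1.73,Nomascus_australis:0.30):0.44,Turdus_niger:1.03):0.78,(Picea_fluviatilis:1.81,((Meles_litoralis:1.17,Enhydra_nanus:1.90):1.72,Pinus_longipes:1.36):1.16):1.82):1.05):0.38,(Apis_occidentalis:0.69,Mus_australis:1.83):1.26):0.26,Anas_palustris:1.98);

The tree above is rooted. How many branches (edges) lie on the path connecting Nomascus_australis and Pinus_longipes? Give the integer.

6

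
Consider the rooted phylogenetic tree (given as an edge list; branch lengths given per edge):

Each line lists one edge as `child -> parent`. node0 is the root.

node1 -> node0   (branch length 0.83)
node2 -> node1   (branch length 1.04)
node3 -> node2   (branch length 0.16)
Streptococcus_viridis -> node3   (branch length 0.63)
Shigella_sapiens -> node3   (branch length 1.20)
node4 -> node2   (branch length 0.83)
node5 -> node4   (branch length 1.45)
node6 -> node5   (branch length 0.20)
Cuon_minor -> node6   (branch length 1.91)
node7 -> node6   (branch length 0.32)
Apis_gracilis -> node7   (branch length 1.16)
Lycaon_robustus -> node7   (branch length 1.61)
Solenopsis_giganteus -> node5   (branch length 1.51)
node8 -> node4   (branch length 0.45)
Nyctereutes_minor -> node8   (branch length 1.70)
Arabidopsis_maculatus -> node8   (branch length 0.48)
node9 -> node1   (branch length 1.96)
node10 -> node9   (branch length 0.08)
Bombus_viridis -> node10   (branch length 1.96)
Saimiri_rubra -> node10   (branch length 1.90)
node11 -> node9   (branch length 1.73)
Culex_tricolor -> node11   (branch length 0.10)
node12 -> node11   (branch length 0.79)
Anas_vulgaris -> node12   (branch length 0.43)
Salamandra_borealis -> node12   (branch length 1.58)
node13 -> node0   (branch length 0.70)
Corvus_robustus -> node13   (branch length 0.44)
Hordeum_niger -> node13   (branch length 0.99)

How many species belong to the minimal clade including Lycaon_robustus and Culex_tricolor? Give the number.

13

The MRCA of Lycaon_robustus and Culex_tricolor is the node subtending (((Streptococcus_viridis,Shigella_sapiens),(((Cuon_minor,(Apis_gracilis,Lycaon_robustus)),Solenopsis_giganteus),(Nyctereutes_minor,Arabidopsis_maculatus))),((Bombus_viridis,Saimiri_rubra),(Culex_tricolor,(Anas_vulgaris,Salamandra_borealis)))).
That clade contains 13 terminal taxa: Anas_vulgaris, Apis_gracilis, Arabidopsis_maculatus, Bombus_viridis, Culex_tricolor, Cuon_minor, Lycaon_robustus, Nyctereutes_minor, Saimiri_rubra, Salamandra_borealis, Shigella_sapiens, Solenopsis_giganteus, Streptococcus_viridis.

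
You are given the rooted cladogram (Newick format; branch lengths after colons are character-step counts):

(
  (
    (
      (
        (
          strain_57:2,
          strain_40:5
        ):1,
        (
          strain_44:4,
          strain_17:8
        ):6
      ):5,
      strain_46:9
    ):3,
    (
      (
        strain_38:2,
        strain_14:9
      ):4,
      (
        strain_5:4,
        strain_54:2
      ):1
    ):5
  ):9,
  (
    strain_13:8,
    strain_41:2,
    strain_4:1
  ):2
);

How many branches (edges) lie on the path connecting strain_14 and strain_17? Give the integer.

The MRCA of strain_14 and strain_17 is the node subtending ((((strain_57,strain_40),(strain_44,strain_17)),strain_46),((strain_38,strain_14),(strain_5,strain_54))).
From strain_14 up to that node: 3 branches. From strain_17 up to the same node: 4 branches. Total: 3 + 4 = 7.

7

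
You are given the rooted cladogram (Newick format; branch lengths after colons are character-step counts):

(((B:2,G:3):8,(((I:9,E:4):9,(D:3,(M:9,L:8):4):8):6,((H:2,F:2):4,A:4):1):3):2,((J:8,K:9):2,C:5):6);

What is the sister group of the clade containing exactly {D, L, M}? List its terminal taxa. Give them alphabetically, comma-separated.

E, I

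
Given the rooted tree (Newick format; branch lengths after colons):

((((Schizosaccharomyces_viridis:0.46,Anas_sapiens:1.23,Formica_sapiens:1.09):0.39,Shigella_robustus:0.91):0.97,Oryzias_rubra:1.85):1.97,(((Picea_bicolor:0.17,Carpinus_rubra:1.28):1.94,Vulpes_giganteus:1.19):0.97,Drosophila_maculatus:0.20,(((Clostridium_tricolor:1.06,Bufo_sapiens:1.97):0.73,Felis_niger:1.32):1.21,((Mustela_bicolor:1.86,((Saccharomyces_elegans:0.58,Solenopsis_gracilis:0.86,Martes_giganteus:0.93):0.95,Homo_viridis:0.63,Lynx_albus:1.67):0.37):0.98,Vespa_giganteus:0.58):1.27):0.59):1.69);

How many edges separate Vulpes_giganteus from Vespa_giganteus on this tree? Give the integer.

5

The MRCA of Vulpes_giganteus and Vespa_giganteus is the node subtending (((Picea_bicolor,Carpinus_rubra),Vulpes_giganteus),Drosophila_maculatus,(((Clostridium_tricolor,Bufo_sapiens),Felis_niger),((Mustela_bicolor,((Saccharomyces_elegans,Solenopsis_gracilis,Martes_giganteus),Homo_viridis,Lynx_albus)),Vespa_giganteus))).
From Vulpes_giganteus up to that node: 2 branches. From Vespa_giganteus up to the same node: 3 branches. Total: 2 + 3 = 5.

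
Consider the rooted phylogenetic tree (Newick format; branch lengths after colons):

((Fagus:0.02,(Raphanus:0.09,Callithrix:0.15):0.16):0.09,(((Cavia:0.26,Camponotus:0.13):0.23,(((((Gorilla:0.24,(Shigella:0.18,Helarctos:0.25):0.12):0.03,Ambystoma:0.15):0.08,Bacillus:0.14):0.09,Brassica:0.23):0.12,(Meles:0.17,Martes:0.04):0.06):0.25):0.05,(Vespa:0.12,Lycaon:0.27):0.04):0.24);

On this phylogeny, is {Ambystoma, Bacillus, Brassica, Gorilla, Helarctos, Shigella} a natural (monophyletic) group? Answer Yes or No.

Yes

The most recent common ancestor of these taxa subtends ((((Gorilla,(Shigella,Helarctos)),Ambystoma),Bacillus),Brassica).
That clade has exactly 6 tips — every listed taxon and nothing else — so the group is monophyletic.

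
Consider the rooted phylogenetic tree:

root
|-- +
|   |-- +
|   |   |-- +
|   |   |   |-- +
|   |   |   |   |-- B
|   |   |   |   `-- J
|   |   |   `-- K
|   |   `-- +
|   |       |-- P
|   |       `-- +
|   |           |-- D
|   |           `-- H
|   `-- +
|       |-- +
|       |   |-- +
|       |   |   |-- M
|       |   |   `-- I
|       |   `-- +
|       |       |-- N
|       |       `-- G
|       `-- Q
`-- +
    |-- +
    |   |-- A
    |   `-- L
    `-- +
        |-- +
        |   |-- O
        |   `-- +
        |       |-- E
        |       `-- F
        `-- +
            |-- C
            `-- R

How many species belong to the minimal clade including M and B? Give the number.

The MRCA of M and B is the node subtending ((((B,J),K),(P,(D,H))),(((M,I),(N,G)),Q)).
That clade contains 11 terminal taxa: B, D, G, H, I, J, K, M, N, P, Q.

11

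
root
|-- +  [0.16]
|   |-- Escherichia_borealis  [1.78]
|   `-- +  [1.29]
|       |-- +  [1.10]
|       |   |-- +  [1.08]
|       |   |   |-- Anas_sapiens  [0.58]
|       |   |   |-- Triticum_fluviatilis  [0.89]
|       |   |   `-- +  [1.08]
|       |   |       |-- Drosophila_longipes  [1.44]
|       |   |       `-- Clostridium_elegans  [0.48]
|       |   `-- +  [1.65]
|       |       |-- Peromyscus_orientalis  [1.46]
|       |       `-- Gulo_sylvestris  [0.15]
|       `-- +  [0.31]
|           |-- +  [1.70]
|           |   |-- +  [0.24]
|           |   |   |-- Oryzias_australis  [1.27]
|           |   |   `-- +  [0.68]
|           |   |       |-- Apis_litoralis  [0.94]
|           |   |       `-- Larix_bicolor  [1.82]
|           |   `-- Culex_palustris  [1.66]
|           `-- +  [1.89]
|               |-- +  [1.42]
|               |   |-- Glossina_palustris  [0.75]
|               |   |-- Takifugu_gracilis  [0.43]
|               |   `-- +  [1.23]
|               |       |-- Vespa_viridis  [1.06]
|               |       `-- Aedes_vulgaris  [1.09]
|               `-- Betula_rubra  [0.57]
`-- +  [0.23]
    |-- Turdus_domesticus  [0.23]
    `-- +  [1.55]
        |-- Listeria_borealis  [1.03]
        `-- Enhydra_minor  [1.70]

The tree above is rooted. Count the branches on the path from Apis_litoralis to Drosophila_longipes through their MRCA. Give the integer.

The MRCA of Apis_litoralis and Drosophila_longipes is the node subtending (((Anas_sapiens,Triticum_fluviatilis,(Drosophila_longipes,Clostridium_elegans)),(Peromyscus_orientalis,Gulo_sylvestris)),(((Oryzias_australis,(Apis_litoralis,Larix_bicolor)),Culex_palustris),((Glossina_palustris,Takifugu_gracilis,(Vespa_viridis,Aedes_vulgaris)),Betula_rubra))).
From Apis_litoralis up to that node: 5 branches. From Drosophila_longipes up to the same node: 4 branches. Total: 5 + 4 = 9.

9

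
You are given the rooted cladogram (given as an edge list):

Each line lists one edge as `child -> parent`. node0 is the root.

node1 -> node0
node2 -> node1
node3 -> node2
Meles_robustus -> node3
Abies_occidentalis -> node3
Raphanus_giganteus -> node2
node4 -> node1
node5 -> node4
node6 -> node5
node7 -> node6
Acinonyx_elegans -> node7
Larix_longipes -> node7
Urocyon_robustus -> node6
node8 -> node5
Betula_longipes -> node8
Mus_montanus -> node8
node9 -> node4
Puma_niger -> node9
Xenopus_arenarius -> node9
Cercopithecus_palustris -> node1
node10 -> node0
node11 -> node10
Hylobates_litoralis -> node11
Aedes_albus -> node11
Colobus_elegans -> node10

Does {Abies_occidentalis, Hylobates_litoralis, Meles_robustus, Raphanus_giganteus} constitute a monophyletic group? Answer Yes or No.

The MRCA of the listed taxa is the root, so the smallest clade containing them is the whole tree.
That clade also contains Acinonyx_elegans, Aedes_albus, Betula_longipes, Cercopithecus_palustris, Colobus_elegans, Larix_longipes, Mus_montanus, Puma_niger, Urocyon_robustus, Xenopus_arenarius, which are not in the proposed group, so the group is not monophyletic.

No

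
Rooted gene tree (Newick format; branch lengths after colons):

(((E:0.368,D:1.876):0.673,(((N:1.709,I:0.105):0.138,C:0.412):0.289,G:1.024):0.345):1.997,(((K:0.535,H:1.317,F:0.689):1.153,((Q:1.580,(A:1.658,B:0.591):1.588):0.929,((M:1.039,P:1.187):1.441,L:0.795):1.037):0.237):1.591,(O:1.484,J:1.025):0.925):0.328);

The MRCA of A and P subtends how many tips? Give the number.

The MRCA of A and P is the node subtending ((Q,(A,B)),((M,P),L)).
That clade contains 6 terminal taxa: A, B, L, M, P, Q.

6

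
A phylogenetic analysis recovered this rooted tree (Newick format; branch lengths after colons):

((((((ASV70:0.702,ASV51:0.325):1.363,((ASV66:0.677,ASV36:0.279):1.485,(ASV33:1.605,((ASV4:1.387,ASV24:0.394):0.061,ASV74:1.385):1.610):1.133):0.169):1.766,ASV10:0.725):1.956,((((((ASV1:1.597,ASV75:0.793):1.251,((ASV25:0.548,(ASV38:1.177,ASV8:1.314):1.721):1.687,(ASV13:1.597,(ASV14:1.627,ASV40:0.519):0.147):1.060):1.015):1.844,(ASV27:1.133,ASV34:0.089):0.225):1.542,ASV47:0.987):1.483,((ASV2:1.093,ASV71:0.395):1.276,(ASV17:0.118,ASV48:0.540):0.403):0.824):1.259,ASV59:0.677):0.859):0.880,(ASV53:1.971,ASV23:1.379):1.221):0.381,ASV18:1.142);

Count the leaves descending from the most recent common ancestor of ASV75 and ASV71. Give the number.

The MRCA of ASV75 and ASV71 is the node subtending (((((ASV1,ASV75),((ASV25,(ASV38,ASV8)),(ASV13,(ASV14,ASV40)))),(ASV27,ASV34)),ASV47),((ASV2,ASV71),(ASV17,ASV48))).
That clade contains 15 terminal taxa: ASV1, ASV13, ASV14, ASV17, ASV2, ASV25, ASV27, ASV34, ASV38, ASV40, ASV47, ASV48, ASV71, ASV75, ASV8.

15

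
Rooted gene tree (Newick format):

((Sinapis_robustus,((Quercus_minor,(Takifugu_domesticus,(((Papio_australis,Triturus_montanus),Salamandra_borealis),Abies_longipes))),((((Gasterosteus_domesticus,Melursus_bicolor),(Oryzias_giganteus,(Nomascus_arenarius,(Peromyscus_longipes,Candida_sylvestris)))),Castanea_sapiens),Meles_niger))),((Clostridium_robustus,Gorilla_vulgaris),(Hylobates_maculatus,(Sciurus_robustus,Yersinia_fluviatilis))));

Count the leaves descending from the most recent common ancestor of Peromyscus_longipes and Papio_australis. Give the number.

The MRCA of Peromyscus_longipes and Papio_australis is the node subtending ((Quercus_minor,(Takifugu_domesticus,(((Papio_australis,Triturus_montanus),Salamandra_borealis),Abies_longipes))),((((Gasterosteus_domesticus,Melursus_bicolor),(Oryzias_giganteus,(Nomascus_arenarius,(Peromyscus_longipes,Candida_sylvestris)))),Castanea_sapiens),Meles_niger)).
That clade contains 14 terminal taxa: Abies_longipes, Candida_sylvestris, Castanea_sapiens, Gasterosteus_domesticus, Meles_niger, Melursus_bicolor, Nomascus_arenarius, Oryzias_giganteus, Papio_australis, Peromyscus_longipes, Quercus_minor, Salamandra_borealis, Takifugu_domesticus, Triturus_montanus.

14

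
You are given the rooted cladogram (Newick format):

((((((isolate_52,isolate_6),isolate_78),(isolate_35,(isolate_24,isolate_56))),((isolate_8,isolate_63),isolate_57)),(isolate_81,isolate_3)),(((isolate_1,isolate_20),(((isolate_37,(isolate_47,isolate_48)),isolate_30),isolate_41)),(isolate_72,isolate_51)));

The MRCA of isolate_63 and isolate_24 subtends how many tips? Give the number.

9

The MRCA of isolate_63 and isolate_24 is the node subtending ((((isolate_52,isolate_6),isolate_78),(isolate_35,(isolate_24,isolate_56))),((isolate_8,isolate_63),isolate_57)).
That clade contains 9 terminal taxa: isolate_24, isolate_35, isolate_52, isolate_56, isolate_57, isolate_6, isolate_63, isolate_78, isolate_8.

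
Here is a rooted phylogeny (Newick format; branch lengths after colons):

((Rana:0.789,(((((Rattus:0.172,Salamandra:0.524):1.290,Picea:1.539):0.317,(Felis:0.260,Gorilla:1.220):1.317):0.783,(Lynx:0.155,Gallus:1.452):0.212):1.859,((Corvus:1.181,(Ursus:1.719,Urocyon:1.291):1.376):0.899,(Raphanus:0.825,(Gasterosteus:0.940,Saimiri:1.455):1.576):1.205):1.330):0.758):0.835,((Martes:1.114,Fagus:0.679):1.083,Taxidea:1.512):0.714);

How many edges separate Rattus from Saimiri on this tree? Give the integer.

The MRCA of Rattus and Saimiri is the node subtending (((((Rattus,Salamandra),Picea),(Felis,Gorilla)),(Lynx,Gallus)),((Corvus,(Ursus,Urocyon)),(Raphanus,(Gasterosteus,Saimiri)))).
From Rattus up to that node: 5 branches. From Saimiri up to the same node: 4 branches. Total: 5 + 4 = 9.

9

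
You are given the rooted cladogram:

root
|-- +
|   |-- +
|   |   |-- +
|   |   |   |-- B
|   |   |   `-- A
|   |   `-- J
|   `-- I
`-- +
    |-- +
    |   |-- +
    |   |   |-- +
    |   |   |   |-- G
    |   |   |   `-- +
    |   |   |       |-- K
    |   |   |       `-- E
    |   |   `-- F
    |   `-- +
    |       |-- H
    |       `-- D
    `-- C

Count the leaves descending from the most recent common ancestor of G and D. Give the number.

The MRCA of G and D is the node subtending (((G,(K,E)),F),(H,D)).
That clade contains 6 terminal taxa: D, E, F, G, H, K.

6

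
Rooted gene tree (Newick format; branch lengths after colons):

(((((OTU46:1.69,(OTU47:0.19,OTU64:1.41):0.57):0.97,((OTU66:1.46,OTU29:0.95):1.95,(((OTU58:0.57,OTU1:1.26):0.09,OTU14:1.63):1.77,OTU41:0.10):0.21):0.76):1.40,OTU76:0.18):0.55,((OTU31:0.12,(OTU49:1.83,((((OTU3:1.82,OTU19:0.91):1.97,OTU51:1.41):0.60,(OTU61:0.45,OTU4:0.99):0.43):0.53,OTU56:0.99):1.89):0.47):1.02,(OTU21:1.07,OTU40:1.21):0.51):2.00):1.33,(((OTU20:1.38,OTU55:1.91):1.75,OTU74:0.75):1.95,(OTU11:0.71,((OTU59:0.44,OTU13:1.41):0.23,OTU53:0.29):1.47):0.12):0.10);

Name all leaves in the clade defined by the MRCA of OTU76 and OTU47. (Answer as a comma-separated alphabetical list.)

Tracing OTU76: it sits inside (((OTU46,(OTU47,OTU64)),((OTU66,OTU29),(((OTU58,OTU1),OTU14),OTU41))),OTU76).
Tracing OTU47: it sits inside (OTU47,OTU64).
The smallest clade enclosing both is (((OTU46,(OTU47,OTU64)),((OTU66,OTU29),(((OTU58,OTU1),OTU14),OTU41))),OTU76); the answer is its 10 terminal taxa in alphabetical order.

OTU1, OTU14, OTU29, OTU41, OTU46, OTU47, OTU58, OTU64, OTU66, OTU76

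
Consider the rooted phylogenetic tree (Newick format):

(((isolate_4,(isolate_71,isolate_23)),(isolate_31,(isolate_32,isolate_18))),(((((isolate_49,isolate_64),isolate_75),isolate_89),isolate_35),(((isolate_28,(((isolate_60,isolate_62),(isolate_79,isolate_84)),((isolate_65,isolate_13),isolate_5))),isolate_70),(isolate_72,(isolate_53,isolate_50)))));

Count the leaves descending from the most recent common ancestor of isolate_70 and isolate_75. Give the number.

The MRCA of isolate_70 and isolate_75 is the node subtending (((((isolate_49,isolate_64),isolate_75),isolate_89),isolate_35),(((isolate_28,(((isolate_60,isolate_62),(isolate_79,isolate_84)),((isolate_65,isolate_13),isolate_5))),isolate_70),(isolate_72,(isolate_53,isolate_50)))).
That clade contains 17 terminal taxa: isolate_13, isolate_28, isolate_35, isolate_49, isolate_5, isolate_50, isolate_53, isolate_60, isolate_62, isolate_64, isolate_65, isolate_70, isolate_72, isolate_75, isolate_79, isolate_84, isolate_89.

17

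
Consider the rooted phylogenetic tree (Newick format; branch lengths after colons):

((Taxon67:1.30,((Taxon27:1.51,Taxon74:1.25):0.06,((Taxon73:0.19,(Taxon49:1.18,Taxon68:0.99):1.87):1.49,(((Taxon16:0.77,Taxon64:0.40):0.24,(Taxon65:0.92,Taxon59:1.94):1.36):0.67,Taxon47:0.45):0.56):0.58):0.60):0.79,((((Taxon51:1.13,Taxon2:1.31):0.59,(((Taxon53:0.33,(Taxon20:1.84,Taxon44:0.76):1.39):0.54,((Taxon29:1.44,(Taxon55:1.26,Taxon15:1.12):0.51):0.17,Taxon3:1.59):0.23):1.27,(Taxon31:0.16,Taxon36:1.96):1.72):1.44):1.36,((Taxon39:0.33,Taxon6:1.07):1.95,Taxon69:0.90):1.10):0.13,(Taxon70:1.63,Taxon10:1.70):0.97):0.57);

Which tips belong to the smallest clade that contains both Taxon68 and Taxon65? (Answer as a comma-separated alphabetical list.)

Tracing Taxon68: it sits inside (Taxon49,Taxon68).
Tracing Taxon65: it sits inside (Taxon65,Taxon59).
The smallest clade enclosing both is ((Taxon73,(Taxon49,Taxon68)),(((Taxon16,Taxon64),(Taxon65,Taxon59)),Taxon47)); the answer is its 8 terminal taxa in alphabetical order.

Taxon16, Taxon47, Taxon49, Taxon59, Taxon64, Taxon65, Taxon68, Taxon73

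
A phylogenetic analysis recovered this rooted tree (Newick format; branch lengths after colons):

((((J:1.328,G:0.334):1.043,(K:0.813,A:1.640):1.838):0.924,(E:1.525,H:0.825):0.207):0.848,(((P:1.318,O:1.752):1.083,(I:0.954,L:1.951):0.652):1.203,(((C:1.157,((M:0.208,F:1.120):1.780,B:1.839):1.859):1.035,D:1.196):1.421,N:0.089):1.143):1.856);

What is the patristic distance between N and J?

7.231

The path runs N → … → MRCA → … → J; the MRCA is the root of the tree.
Branch lengths along that path: 0.089 + 1.143 + 1.856 + 0.848 + 0.924 + 1.043 + 1.328 = 7.231.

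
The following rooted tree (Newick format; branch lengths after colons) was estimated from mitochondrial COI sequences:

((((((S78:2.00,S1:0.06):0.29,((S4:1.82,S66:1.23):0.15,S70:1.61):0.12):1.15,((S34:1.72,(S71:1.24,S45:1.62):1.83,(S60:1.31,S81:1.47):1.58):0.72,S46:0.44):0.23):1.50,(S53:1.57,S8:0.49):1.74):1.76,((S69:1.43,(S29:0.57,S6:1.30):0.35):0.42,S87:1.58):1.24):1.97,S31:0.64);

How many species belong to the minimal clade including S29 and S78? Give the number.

17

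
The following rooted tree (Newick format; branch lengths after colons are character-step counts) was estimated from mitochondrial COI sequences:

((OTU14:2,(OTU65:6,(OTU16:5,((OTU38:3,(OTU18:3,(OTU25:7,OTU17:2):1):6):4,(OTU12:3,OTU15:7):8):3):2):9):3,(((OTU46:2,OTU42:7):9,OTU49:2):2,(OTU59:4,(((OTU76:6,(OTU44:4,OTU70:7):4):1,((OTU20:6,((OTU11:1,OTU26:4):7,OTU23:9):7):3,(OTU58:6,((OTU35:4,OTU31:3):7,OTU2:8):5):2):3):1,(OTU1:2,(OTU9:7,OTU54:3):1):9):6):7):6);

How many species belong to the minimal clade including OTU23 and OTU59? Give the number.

15

The MRCA of OTU23 and OTU59 is the node subtending (OTU59,(((OTU76,(OTU44,OTU70)),((OTU20,((OTU11,OTU26),OTU23)),(OTU58,((OTU35,OTU31),OTU2)))),(OTU1,(OTU9,OTU54)))).
That clade contains 15 terminal taxa: OTU1, OTU11, OTU2, OTU20, OTU23, OTU26, OTU31, OTU35, OTU44, OTU54, OTU58, OTU59, OTU70, OTU76, OTU9.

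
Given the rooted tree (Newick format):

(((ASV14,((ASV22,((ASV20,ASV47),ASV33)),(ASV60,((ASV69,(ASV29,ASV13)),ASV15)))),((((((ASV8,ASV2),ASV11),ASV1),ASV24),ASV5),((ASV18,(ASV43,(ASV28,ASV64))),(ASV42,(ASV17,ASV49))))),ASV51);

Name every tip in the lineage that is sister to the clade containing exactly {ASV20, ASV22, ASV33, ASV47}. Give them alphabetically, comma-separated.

The clade containing exactly {ASV20, ASV22, ASV33, ASV47} attaches to the tree at the node subtending ((ASV22,((ASV20,ASV47),ASV33)),(ASV60,((ASV69,(ASV29,ASV13)),ASV15))).
The other lineage descending from that same node — the sister group — is (ASV60,((ASV69,(ASV29,ASV13)),ASV15)); its 5 tips in alphabetical order are the answer.

ASV13, ASV15, ASV29, ASV60, ASV69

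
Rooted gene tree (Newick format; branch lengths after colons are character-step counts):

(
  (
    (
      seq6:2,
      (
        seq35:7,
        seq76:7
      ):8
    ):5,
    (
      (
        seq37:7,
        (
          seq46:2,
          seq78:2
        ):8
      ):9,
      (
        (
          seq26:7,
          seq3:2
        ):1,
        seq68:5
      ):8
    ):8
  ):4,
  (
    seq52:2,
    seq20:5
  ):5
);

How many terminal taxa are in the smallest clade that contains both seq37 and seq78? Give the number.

The MRCA of seq37 and seq78 is the node subtending (seq37,(seq46,seq78)).
That clade contains 3 terminal taxa: seq37, seq46, seq78.

3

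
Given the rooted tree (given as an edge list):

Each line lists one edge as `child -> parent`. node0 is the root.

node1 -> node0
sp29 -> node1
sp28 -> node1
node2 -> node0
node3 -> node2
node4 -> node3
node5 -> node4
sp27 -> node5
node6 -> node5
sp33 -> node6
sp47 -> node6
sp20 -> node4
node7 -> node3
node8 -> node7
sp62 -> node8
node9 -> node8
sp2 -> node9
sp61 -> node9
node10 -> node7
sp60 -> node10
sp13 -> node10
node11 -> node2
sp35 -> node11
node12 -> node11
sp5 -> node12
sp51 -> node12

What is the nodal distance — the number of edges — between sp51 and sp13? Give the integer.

7

The MRCA of sp51 and sp13 is the node subtending ((((sp27,(sp33,sp47)),sp20),((sp62,(sp2,sp61)),(sp60,sp13))),(sp35,(sp5,sp51))).
From sp51 up to that node: 3 branches. From sp13 up to the same node: 4 branches. Total: 3 + 4 = 7.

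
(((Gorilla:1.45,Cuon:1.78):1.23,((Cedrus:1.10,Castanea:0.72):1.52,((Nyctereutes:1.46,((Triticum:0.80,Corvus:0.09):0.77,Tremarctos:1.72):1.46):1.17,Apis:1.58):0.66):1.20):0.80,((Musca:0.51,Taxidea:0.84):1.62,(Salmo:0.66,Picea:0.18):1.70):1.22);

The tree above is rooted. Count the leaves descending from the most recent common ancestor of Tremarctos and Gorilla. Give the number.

9

The MRCA of Tremarctos and Gorilla is the node subtending ((Gorilla,Cuon),((Cedrus,Castanea),((Nyctereutes,((Triticum,Corvus),Tremarctos)),Apis))).
That clade contains 9 terminal taxa: Apis, Castanea, Cedrus, Corvus, Cuon, Gorilla, Nyctereutes, Tremarctos, Triticum.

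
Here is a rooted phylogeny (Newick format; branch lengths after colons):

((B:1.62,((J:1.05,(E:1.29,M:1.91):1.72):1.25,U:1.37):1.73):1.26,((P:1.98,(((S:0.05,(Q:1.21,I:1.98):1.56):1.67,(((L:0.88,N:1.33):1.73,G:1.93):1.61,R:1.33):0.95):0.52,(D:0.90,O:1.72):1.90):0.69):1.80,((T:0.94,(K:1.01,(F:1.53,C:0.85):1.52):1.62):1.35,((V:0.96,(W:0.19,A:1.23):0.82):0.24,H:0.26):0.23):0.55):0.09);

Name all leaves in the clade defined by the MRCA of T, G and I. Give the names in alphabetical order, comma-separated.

A, C, D, F, G, H, I, K, L, N, O, P, Q, R, S, T, V, W

Tracing T: it sits inside (T,(K,(F,C))).
Tracing G: it sits inside ((L,N),G).
Tracing I: it sits inside (Q,I).
The smallest clade enclosing all 3 is ((P,(((S,(Q,I)),(((L,N),G),R)),(D,O))),((T,(K,(F,C))),((V,(W,A)),H))); the answer is its 18 terminal taxa in alphabetical order.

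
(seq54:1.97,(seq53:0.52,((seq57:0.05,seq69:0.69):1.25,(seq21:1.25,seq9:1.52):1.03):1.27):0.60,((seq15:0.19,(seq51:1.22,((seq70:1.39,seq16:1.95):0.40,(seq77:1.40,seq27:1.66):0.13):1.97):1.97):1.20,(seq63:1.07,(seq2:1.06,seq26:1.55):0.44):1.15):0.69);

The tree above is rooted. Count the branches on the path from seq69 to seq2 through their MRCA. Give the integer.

8

The MRCA of seq69 and seq2 is the root of the tree.
From seq69 up to that node: 4 branches. From seq2 up to the same node: 4 branches. Total: 4 + 4 = 8.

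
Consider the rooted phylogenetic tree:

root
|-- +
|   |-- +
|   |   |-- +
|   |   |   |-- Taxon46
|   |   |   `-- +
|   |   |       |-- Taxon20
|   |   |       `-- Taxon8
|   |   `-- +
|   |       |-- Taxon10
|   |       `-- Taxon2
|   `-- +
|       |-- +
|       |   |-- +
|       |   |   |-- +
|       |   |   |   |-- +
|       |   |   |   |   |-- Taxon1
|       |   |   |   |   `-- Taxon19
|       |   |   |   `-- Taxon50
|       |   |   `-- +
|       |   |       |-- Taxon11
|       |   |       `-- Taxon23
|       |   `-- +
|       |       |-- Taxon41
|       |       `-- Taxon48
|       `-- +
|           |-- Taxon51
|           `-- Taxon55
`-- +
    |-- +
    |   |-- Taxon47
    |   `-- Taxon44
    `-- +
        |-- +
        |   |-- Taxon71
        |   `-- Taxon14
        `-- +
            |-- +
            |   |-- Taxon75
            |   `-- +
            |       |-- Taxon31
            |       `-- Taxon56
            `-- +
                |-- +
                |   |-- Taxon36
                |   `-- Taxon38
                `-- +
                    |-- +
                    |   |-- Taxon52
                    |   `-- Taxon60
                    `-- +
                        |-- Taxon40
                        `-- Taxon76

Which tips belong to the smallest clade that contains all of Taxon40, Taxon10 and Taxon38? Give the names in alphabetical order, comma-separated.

Taxon1, Taxon10, Taxon11, Taxon14, Taxon19, Taxon2, Taxon20, Taxon23, Taxon31, Taxon36, Taxon38, Taxon40, Taxon41, Taxon44, Taxon46, Taxon47, Taxon48, Taxon50, Taxon51, Taxon52, Taxon55, Taxon56, Taxon60, Taxon71, Taxon75, Taxon76, Taxon8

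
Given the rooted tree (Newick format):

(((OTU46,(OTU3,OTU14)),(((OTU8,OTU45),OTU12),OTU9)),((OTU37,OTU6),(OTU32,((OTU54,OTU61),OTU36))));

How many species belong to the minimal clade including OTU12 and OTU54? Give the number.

13

The MRCA of OTU12 and OTU54 is the root, so the clade is the entire tree.
That clade contains 13 terminal taxa: OTU12, OTU14, OTU3, OTU32, OTU36, OTU37, OTU45, OTU46, OTU54, OTU6, OTU61, OTU8, OTU9.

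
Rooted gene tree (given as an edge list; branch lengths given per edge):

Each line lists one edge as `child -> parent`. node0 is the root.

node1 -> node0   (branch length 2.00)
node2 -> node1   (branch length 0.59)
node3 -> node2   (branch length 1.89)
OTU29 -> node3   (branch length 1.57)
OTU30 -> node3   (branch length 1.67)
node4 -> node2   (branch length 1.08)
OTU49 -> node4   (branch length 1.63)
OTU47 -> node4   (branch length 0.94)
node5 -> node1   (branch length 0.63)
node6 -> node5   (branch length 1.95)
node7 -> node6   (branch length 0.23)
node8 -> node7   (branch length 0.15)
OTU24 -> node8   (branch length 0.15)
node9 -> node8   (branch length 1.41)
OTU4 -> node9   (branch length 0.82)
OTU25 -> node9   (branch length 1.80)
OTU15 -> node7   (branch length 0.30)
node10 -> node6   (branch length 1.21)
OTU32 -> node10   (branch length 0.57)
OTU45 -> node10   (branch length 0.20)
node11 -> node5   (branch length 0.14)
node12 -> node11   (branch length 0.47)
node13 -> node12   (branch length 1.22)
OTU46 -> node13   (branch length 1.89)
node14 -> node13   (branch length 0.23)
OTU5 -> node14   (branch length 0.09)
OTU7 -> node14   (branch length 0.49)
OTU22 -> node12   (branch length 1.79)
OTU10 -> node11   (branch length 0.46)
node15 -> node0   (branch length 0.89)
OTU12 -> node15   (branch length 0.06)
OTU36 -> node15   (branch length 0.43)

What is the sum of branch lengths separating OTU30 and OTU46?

8.50

The path runs OTU30 → … → MRCA → … → OTU46; the MRCA is the node subtending (((OTU29,OTU30),(OTU49,OTU47)),((((OTU24,(OTU4,OTU25)),OTU15),(OTU32,OTU45)),(((OTU46,(OTU5,OTU7)),OTU22),OTU10))).
Branch lengths along that path: 1.67 + 1.89 + 0.59 + 0.63 + 0.14 + 0.47 + 1.22 + 1.89 = 8.50.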